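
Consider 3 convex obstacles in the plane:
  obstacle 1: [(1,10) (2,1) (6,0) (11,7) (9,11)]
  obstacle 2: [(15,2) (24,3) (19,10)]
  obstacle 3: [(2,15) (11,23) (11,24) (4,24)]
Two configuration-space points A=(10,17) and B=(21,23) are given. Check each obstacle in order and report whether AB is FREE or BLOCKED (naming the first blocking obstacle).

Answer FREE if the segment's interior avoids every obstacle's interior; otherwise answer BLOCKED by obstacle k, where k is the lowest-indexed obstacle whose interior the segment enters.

Obstacle 1 [(1,10) (2,1) (6,0) (11,7) (9,11)]:
  edge (1,10)–(2,1): clear
  edge (2,1)–(6,0): clear
  edge (6,0)–(11,7): clear
  edge (11,7)–(9,11): clear
  edge (9,11)–(1,10): clear
  midpoint (31/2,20) outside
  → clear
Obstacle 2 [(15,2) (24,3) (19,10)]:
  edge (15,2)–(24,3): clear
  edge (24,3)–(19,10): clear
  edge (19,10)–(15,2): clear
  midpoint (31/2,20) outside
  → clear
Obstacle 3 [(2,15) (11,23) (11,24) (4,24)]:
  edge (2,15)–(11,23): clear
  edge (11,23)–(11,24): clear
  edge (11,24)–(4,24): clear
  edge (4,24)–(2,15): clear
  midpoint (31/2,20) outside
  → clear

FREE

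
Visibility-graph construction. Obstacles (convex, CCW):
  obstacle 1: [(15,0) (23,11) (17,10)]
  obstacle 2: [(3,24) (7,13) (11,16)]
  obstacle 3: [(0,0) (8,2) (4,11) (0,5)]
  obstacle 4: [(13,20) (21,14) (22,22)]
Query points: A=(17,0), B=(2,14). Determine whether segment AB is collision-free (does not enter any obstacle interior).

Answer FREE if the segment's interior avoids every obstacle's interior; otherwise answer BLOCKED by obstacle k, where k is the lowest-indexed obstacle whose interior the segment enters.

BLOCKED by obstacle 1

Obstacle 1 [(15,0) (23,11) (17,10)]:
  edge (15,0)–(23,11): crosses AB
  edge (23,11)–(17,10): clear
  edge (17,10)–(15,0): crosses AB
  → BLOCKED
Obstacle 2 [(3,24) (7,13) (11,16)]:
  edge (3,24)–(7,13): clear
  edge (7,13)–(11,16): clear
  edge (11,16)–(3,24): clear
  midpoint (19/2,7) outside
  → clear
Obstacle 3 [(0,0) (8,2) (4,11) (0,5)]:
  edge (0,0)–(8,2): clear
  edge (8,2)–(4,11): clear
  edge (4,11)–(0,5): clear
  edge (0,5)–(0,0): clear
  midpoint (19/2,7) outside
  → clear
Obstacle 4 [(13,20) (21,14) (22,22)]:
  edge (13,20)–(21,14): clear
  edge (21,14)–(22,22): clear
  edge (22,22)–(13,20): clear
  midpoint (19/2,7) outside
  → clear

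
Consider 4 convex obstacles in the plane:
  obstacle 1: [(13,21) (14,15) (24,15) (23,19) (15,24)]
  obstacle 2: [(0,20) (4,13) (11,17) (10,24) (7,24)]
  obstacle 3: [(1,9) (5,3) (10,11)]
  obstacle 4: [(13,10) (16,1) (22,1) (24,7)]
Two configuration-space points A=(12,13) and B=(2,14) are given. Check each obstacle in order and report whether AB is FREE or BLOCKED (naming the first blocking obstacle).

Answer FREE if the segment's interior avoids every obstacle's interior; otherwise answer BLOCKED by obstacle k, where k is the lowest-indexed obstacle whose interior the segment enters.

Obstacle 1 [(13,21) (14,15) (24,15) (23,19) (15,24)]:
  edge (13,21)–(14,15): clear
  edge (14,15)–(24,15): clear
  edge (24,15)–(23,19): clear
  edge (23,19)–(15,24): clear
  edge (15,24)–(13,21): clear
  midpoint (7,27/2) outside
  → clear
Obstacle 2 [(0,20) (4,13) (11,17) (10,24) (7,24)]:
  edge (0,20)–(4,13): crosses AB
  edge (4,13)–(11,17): crosses AB
  edge (11,17)–(10,24): clear
  edge (10,24)–(7,24): clear
  edge (7,24)–(0,20): clear
  → BLOCKED
Obstacle 3 [(1,9) (5,3) (10,11)]:
  edge (1,9)–(5,3): clear
  edge (5,3)–(10,11): clear
  edge (10,11)–(1,9): clear
  midpoint (7,27/2) outside
  → clear
Obstacle 4 [(13,10) (16,1) (22,1) (24,7)]:
  edge (13,10)–(16,1): clear
  edge (16,1)–(22,1): clear
  edge (22,1)–(24,7): clear
  edge (24,7)–(13,10): clear
  midpoint (7,27/2) outside
  → clear

BLOCKED by obstacle 2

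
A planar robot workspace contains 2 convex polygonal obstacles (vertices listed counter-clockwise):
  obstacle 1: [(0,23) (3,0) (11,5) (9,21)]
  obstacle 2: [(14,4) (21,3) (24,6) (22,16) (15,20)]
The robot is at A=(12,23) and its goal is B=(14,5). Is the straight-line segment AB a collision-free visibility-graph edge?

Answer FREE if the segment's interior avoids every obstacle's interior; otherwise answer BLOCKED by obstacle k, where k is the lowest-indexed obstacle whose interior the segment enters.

Obstacle 1 [(0,23) (3,0) (11,5) (9,21)]:
  edge (0,23)–(3,0): clear
  edge (3,0)–(11,5): clear
  edge (11,5)–(9,21): clear
  edge (9,21)–(0,23): clear
  midpoint (13,14) outside
  → clear
Obstacle 2 [(14,4) (21,3) (24,6) (22,16) (15,20)]:
  edge (14,4)–(21,3): clear
  edge (21,3)–(24,6): clear
  edge (24,6)–(22,16): clear
  edge (22,16)–(15,20): clear
  edge (15,20)–(14,4): clear
  midpoint (13,14) outside
  → clear

FREE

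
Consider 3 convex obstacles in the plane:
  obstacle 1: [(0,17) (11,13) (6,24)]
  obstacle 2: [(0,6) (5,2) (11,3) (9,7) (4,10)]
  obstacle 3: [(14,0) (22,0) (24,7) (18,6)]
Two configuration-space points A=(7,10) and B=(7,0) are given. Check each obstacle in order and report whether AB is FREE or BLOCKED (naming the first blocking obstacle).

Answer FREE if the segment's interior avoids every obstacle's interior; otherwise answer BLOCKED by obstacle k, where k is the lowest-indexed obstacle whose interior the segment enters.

Obstacle 1 [(0,17) (11,13) (6,24)]:
  edge (0,17)–(11,13): clear
  edge (11,13)–(6,24): clear
  edge (6,24)–(0,17): clear
  midpoint (7,5) outside
  → clear
Obstacle 2 [(0,6) (5,2) (11,3) (9,7) (4,10)]:
  edge (0,6)–(5,2): clear
  edge (5,2)–(11,3): crosses AB
  edge (11,3)–(9,7): clear
  edge (9,7)–(4,10): crosses AB
  edge (4,10)–(0,6): clear
  → BLOCKED
Obstacle 3 [(14,0) (22,0) (24,7) (18,6)]:
  edge (14,0)–(22,0): clear
  edge (22,0)–(24,7): clear
  edge (24,7)–(18,6): clear
  edge (18,6)–(14,0): clear
  midpoint (7,5) outside
  → clear

BLOCKED by obstacle 2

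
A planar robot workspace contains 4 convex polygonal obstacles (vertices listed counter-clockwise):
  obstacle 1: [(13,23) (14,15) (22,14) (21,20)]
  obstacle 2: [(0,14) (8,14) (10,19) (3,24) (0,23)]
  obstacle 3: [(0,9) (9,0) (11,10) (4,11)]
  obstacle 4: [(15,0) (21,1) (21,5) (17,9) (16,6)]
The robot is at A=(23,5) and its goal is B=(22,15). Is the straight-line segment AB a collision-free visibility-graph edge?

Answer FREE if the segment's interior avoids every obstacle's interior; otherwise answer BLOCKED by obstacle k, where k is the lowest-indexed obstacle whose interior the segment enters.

FREE

Obstacle 1 [(13,23) (14,15) (22,14) (21,20)]:
  edge (13,23)–(14,15): clear
  edge (14,15)–(22,14): clear
  edge (22,14)–(21,20): clear
  edge (21,20)–(13,23): clear
  midpoint (45/2,10) outside
  → clear
Obstacle 2 [(0,14) (8,14) (10,19) (3,24) (0,23)]:
  edge (0,14)–(8,14): clear
  edge (8,14)–(10,19): clear
  edge (10,19)–(3,24): clear
  edge (3,24)–(0,23): clear
  edge (0,23)–(0,14): clear
  midpoint (45/2,10) outside
  → clear
Obstacle 3 [(0,9) (9,0) (11,10) (4,11)]:
  edge (0,9)–(9,0): clear
  edge (9,0)–(11,10): clear
  edge (11,10)–(4,11): clear
  edge (4,11)–(0,9): clear
  midpoint (45/2,10) outside
  → clear
Obstacle 4 [(15,0) (21,1) (21,5) (17,9) (16,6)]:
  edge (15,0)–(21,1): clear
  edge (21,1)–(21,5): clear
  edge (21,5)–(17,9): clear
  edge (17,9)–(16,6): clear
  edge (16,6)–(15,0): clear
  midpoint (45/2,10) outside
  → clear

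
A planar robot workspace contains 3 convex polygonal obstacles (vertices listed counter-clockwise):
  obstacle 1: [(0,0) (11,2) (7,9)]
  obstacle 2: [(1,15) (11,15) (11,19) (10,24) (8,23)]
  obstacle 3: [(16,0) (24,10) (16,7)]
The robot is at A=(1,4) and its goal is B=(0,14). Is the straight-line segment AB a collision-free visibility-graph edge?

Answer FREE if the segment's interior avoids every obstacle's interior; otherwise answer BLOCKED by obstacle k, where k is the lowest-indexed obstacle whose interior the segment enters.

Obstacle 1 [(0,0) (11,2) (7,9)]:
  edge (0,0)–(11,2): clear
  edge (11,2)–(7,9): clear
  edge (7,9)–(0,0): clear
  midpoint (1/2,9) outside
  → clear
Obstacle 2 [(1,15) (11,15) (11,19) (10,24) (8,23)]:
  edge (1,15)–(11,15): clear
  edge (11,15)–(11,19): clear
  edge (11,19)–(10,24): clear
  edge (10,24)–(8,23): clear
  edge (8,23)–(1,15): clear
  midpoint (1/2,9) outside
  → clear
Obstacle 3 [(16,0) (24,10) (16,7)]:
  edge (16,0)–(24,10): clear
  edge (24,10)–(16,7): clear
  edge (16,7)–(16,0): clear
  midpoint (1/2,9) outside
  → clear

FREE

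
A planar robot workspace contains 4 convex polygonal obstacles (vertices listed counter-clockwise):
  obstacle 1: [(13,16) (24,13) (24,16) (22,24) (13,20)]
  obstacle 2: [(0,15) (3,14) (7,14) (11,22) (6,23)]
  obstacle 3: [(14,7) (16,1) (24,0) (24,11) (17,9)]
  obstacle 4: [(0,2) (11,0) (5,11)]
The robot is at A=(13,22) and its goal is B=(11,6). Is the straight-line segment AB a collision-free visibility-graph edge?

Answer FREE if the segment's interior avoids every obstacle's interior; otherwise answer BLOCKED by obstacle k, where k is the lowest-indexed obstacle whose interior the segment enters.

FREE

Obstacle 1 [(13,16) (24,13) (24,16) (22,24) (13,20)]:
  edge (13,16)–(24,13): clear
  edge (24,13)–(24,16): clear
  edge (24,16)–(22,24): clear
  edge (22,24)–(13,20): clear
  edge (13,20)–(13,16): clear
  midpoint (12,14) outside
  → clear
Obstacle 2 [(0,15) (3,14) (7,14) (11,22) (6,23)]:
  edge (0,15)–(3,14): clear
  edge (3,14)–(7,14): clear
  edge (7,14)–(11,22): clear
  edge (11,22)–(6,23): clear
  edge (6,23)–(0,15): clear
  midpoint (12,14) outside
  → clear
Obstacle 3 [(14,7) (16,1) (24,0) (24,11) (17,9)]:
  edge (14,7)–(16,1): clear
  edge (16,1)–(24,0): clear
  edge (24,0)–(24,11): clear
  edge (24,11)–(17,9): clear
  edge (17,9)–(14,7): clear
  midpoint (12,14) outside
  → clear
Obstacle 4 [(0,2) (11,0) (5,11)]:
  edge (0,2)–(11,0): clear
  edge (11,0)–(5,11): clear
  edge (5,11)–(0,2): clear
  midpoint (12,14) outside
  → clear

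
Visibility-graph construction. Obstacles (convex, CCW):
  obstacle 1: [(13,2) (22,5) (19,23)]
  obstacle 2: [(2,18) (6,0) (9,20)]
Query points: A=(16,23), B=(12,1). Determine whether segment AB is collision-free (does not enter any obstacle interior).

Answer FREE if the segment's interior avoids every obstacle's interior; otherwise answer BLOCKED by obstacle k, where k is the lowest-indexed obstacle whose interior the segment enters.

Obstacle 1 [(13,2) (22,5) (19,23)]:
  edge (13,2)–(22,5): clear
  edge (22,5)–(19,23): clear
  edge (19,23)–(13,2): clear
  midpoint (14,12) outside
  → clear
Obstacle 2 [(2,18) (6,0) (9,20)]:
  edge (2,18)–(6,0): clear
  edge (6,0)–(9,20): clear
  edge (9,20)–(2,18): clear
  midpoint (14,12) outside
  → clear

FREE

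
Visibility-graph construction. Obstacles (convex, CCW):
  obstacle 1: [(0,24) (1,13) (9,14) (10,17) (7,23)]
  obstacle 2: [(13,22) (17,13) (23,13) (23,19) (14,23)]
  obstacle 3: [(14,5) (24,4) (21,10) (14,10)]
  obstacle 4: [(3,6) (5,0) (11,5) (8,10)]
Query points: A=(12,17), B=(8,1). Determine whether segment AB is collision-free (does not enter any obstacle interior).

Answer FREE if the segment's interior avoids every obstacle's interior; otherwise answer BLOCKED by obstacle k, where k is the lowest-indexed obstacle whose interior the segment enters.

BLOCKED by obstacle 4

Obstacle 1 [(0,24) (1,13) (9,14) (10,17) (7,23)]:
  edge (0,24)–(1,13): clear
  edge (1,13)–(9,14): clear
  edge (9,14)–(10,17): clear
  edge (10,17)–(7,23): clear
  edge (7,23)–(0,24): clear
  midpoint (10,9) outside
  → clear
Obstacle 2 [(13,22) (17,13) (23,13) (23,19) (14,23)]:
  edge (13,22)–(17,13): clear
  edge (17,13)–(23,13): clear
  edge (23,13)–(23,19): clear
  edge (23,19)–(14,23): clear
  edge (14,23)–(13,22): clear
  midpoint (10,9) outside
  → clear
Obstacle 3 [(14,5) (24,4) (21,10) (14,10)]:
  edge (14,5)–(24,4): clear
  edge (24,4)–(21,10): clear
  edge (21,10)–(14,10): clear
  edge (14,10)–(14,5): clear
  midpoint (10,9) outside
  → clear
Obstacle 4 [(3,6) (5,0) (11,5) (8,10)]:
  edge (3,6)–(5,0): clear
  edge (5,0)–(11,5): crosses AB
  edge (11,5)–(8,10): crosses AB
  edge (8,10)–(3,6): clear
  → BLOCKED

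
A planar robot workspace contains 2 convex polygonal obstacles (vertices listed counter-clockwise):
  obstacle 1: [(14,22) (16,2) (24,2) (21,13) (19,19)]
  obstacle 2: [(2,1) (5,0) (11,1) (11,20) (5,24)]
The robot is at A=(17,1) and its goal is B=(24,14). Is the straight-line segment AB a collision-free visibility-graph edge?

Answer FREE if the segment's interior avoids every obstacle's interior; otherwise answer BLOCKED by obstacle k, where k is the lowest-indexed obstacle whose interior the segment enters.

Obstacle 1 [(14,22) (16,2) (24,2) (21,13) (19,19)]:
  edge (14,22)–(16,2): clear
  edge (16,2)–(24,2): crosses AB
  edge (24,2)–(21,13): crosses AB
  edge (21,13)–(19,19): clear
  edge (19,19)–(14,22): clear
  → BLOCKED
Obstacle 2 [(2,1) (5,0) (11,1) (11,20) (5,24)]:
  edge (2,1)–(5,0): clear
  edge (5,0)–(11,1): clear
  edge (11,1)–(11,20): clear
  edge (11,20)–(5,24): clear
  edge (5,24)–(2,1): clear
  midpoint (41/2,15/2) outside
  → clear

BLOCKED by obstacle 1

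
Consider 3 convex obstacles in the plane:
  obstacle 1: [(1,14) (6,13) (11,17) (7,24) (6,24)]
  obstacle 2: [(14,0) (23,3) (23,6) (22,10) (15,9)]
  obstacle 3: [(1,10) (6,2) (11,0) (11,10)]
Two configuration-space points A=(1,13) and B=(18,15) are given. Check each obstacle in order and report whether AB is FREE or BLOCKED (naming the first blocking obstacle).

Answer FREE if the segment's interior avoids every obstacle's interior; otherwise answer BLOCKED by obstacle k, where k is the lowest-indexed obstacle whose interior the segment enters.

Obstacle 1 [(1,14) (6,13) (11,17) (7,24) (6,24)]:
  edge (1,14)–(6,13): crosses AB
  edge (6,13)–(11,17): crosses AB
  edge (11,17)–(7,24): clear
  edge (7,24)–(6,24): clear
  edge (6,24)–(1,14): clear
  → BLOCKED
Obstacle 2 [(14,0) (23,3) (23,6) (22,10) (15,9)]:
  edge (14,0)–(23,3): clear
  edge (23,3)–(23,6): clear
  edge (23,6)–(22,10): clear
  edge (22,10)–(15,9): clear
  edge (15,9)–(14,0): clear
  midpoint (19/2,14) outside
  → clear
Obstacle 3 [(1,10) (6,2) (11,0) (11,10)]:
  edge (1,10)–(6,2): clear
  edge (6,2)–(11,0): clear
  edge (11,0)–(11,10): clear
  edge (11,10)–(1,10): clear
  midpoint (19/2,14) outside
  → clear

BLOCKED by obstacle 1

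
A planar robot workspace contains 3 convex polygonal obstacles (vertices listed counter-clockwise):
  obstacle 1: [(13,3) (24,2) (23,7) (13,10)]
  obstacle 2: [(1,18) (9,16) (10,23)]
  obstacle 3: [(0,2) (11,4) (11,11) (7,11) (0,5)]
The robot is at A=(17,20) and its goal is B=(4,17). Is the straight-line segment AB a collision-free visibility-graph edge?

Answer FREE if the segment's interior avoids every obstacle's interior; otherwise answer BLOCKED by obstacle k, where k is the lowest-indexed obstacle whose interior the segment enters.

Obstacle 1 [(13,3) (24,2) (23,7) (13,10)]:
  edge (13,3)–(24,2): clear
  edge (24,2)–(23,7): clear
  edge (23,7)–(13,10): clear
  edge (13,10)–(13,3): clear
  midpoint (21/2,37/2) outside
  → clear
Obstacle 2 [(1,18) (9,16) (10,23)]:
  edge (1,18)–(9,16): crosses AB
  edge (9,16)–(10,23): crosses AB
  edge (10,23)–(1,18): clear
  → BLOCKED
Obstacle 3 [(0,2) (11,4) (11,11) (7,11) (0,5)]:
  edge (0,2)–(11,4): clear
  edge (11,4)–(11,11): clear
  edge (11,11)–(7,11): clear
  edge (7,11)–(0,5): clear
  edge (0,5)–(0,2): clear
  midpoint (21/2,37/2) outside
  → clear

BLOCKED by obstacle 2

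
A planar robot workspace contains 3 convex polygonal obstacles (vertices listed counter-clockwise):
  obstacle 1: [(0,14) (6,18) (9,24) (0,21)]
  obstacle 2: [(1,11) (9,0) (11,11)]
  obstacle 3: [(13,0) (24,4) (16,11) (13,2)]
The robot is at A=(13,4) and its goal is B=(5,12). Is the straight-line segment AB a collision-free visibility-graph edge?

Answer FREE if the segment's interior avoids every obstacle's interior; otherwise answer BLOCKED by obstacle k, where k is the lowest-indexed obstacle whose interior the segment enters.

Obstacle 1 [(0,14) (6,18) (9,24) (0,21)]:
  edge (0,14)–(6,18): clear
  edge (6,18)–(9,24): clear
  edge (9,24)–(0,21): clear
  edge (0,21)–(0,14): clear
  midpoint (9,8) outside
  → clear
Obstacle 2 [(1,11) (9,0) (11,11)]:
  edge (1,11)–(9,0): clear
  edge (9,0)–(11,11): crosses AB
  edge (11,11)–(1,11): crosses AB
  → BLOCKED
Obstacle 3 [(13,0) (24,4) (16,11) (13,2)]:
  edge (13,0)–(24,4): clear
  edge (24,4)–(16,11): clear
  edge (16,11)–(13,2): clear
  edge (13,2)–(13,0): clear
  midpoint (9,8) outside
  → clear

BLOCKED by obstacle 2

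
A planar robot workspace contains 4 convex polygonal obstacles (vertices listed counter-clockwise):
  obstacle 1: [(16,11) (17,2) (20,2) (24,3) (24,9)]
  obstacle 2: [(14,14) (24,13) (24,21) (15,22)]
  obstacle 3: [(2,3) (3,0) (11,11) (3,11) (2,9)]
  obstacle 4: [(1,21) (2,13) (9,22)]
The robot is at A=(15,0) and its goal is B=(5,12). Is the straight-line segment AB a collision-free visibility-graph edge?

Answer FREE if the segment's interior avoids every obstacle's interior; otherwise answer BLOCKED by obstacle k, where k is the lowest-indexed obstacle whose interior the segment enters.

Obstacle 1 [(16,11) (17,2) (20,2) (24,3) (24,9)]:
  edge (16,11)–(17,2): clear
  edge (17,2)–(20,2): clear
  edge (20,2)–(24,3): clear
  edge (24,3)–(24,9): clear
  edge (24,9)–(16,11): clear
  midpoint (10,6) outside
  → clear
Obstacle 2 [(14,14) (24,13) (24,21) (15,22)]:
  edge (14,14)–(24,13): clear
  edge (24,13)–(24,21): clear
  edge (24,21)–(15,22): clear
  edge (15,22)–(14,14): clear
  midpoint (10,6) outside
  → clear
Obstacle 3 [(2,3) (3,0) (11,11) (3,11) (2,9)]:
  edge (2,3)–(3,0): clear
  edge (3,0)–(11,11): crosses AB
  edge (11,11)–(3,11): crosses AB
  edge (3,11)–(2,9): clear
  edge (2,9)–(2,3): clear
  → BLOCKED
Obstacle 4 [(1,21) (2,13) (9,22)]:
  edge (1,21)–(2,13): clear
  edge (2,13)–(9,22): clear
  edge (9,22)–(1,21): clear
  midpoint (10,6) outside
  → clear

BLOCKED by obstacle 3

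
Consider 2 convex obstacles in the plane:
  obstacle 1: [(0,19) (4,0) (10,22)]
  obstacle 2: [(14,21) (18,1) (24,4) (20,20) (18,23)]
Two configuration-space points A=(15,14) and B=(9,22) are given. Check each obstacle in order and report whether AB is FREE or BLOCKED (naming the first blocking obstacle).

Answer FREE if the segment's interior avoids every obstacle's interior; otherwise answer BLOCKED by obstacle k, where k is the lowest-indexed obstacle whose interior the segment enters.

Obstacle 1 [(0,19) (4,0) (10,22)]:
  edge (0,19)–(4,0): clear
  edge (4,0)–(10,22): crosses AB
  edge (10,22)–(0,19): crosses AB
  → BLOCKED
Obstacle 2 [(14,21) (18,1) (24,4) (20,20) (18,23)]:
  edge (14,21)–(18,1): clear
  edge (18,1)–(24,4): clear
  edge (24,4)–(20,20): clear
  edge (20,20)–(18,23): clear
  edge (18,23)–(14,21): clear
  midpoint (12,18) outside
  → clear

BLOCKED by obstacle 1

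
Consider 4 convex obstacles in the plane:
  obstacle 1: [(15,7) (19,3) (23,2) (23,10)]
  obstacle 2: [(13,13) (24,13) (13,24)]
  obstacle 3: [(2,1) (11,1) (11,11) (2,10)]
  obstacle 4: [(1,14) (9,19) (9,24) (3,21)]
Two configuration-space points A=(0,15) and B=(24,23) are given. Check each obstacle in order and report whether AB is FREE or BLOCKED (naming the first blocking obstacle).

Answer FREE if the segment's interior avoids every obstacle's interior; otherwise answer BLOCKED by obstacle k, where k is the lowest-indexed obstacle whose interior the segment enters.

BLOCKED by obstacle 2

Obstacle 1 [(15,7) (19,3) (23,2) (23,10)]:
  edge (15,7)–(19,3): clear
  edge (19,3)–(23,2): clear
  edge (23,2)–(23,10): clear
  edge (23,10)–(15,7): clear
  midpoint (12,19) outside
  → clear
Obstacle 2 [(13,13) (24,13) (13,24)]:
  edge (13,13)–(24,13): clear
  edge (24,13)–(13,24): crosses AB
  edge (13,24)–(13,13): crosses AB
  → BLOCKED
Obstacle 3 [(2,1) (11,1) (11,11) (2,10)]:
  edge (2,1)–(11,1): clear
  edge (11,1)–(11,11): clear
  edge (11,11)–(2,10): clear
  edge (2,10)–(2,1): clear
  midpoint (12,19) outside
  → clear
Obstacle 4 [(1,14) (9,19) (9,24) (3,21)]:
  edge (1,14)–(9,19): crosses AB
  edge (9,19)–(9,24): clear
  edge (9,24)–(3,21): clear
  edge (3,21)–(1,14): crosses AB
  → BLOCKED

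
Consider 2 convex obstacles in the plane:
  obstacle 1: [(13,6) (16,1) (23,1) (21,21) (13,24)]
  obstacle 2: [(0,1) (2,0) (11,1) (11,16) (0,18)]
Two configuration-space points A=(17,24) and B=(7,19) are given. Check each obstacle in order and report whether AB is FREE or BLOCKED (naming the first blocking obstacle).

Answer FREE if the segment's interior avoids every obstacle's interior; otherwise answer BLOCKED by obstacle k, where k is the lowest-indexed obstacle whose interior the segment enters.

Obstacle 1 [(13,6) (16,1) (23,1) (21,21) (13,24)]:
  edge (13,6)–(16,1): clear
  edge (16,1)–(23,1): clear
  edge (23,1)–(21,21): clear
  edge (21,21)–(13,24): crosses AB
  edge (13,24)–(13,6): crosses AB
  → BLOCKED
Obstacle 2 [(0,1) (2,0) (11,1) (11,16) (0,18)]:
  edge (0,1)–(2,0): clear
  edge (2,0)–(11,1): clear
  edge (11,1)–(11,16): clear
  edge (11,16)–(0,18): clear
  edge (0,18)–(0,1): clear
  midpoint (12,43/2) outside
  → clear

BLOCKED by obstacle 1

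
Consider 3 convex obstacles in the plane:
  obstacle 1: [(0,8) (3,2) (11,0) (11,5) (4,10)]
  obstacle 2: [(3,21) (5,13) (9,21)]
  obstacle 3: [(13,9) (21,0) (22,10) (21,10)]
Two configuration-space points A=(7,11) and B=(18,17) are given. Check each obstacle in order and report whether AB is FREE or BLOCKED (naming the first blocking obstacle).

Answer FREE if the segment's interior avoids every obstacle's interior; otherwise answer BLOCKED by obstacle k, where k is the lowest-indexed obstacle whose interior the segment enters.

FREE

Obstacle 1 [(0,8) (3,2) (11,0) (11,5) (4,10)]:
  edge (0,8)–(3,2): clear
  edge (3,2)–(11,0): clear
  edge (11,0)–(11,5): clear
  edge (11,5)–(4,10): clear
  edge (4,10)–(0,8): clear
  midpoint (25/2,14) outside
  → clear
Obstacle 2 [(3,21) (5,13) (9,21)]:
  edge (3,21)–(5,13): clear
  edge (5,13)–(9,21): clear
  edge (9,21)–(3,21): clear
  midpoint (25/2,14) outside
  → clear
Obstacle 3 [(13,9) (21,0) (22,10) (21,10)]:
  edge (13,9)–(21,0): clear
  edge (21,0)–(22,10): clear
  edge (22,10)–(21,10): clear
  edge (21,10)–(13,9): clear
  midpoint (25/2,14) outside
  → clear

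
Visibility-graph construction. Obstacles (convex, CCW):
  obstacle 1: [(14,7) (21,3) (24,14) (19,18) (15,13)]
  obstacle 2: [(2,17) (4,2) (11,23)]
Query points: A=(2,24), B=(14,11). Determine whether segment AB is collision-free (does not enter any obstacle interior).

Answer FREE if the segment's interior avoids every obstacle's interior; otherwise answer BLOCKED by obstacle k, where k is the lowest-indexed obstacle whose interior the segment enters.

Obstacle 1 [(14,7) (21,3) (24,14) (19,18) (15,13)]:
  edge (14,7)–(21,3): clear
  edge (21,3)–(24,14): clear
  edge (24,14)–(19,18): clear
  edge (19,18)–(15,13): clear
  edge (15,13)–(14,7): clear
  midpoint (8,35/2) outside
  → clear
Obstacle 2 [(2,17) (4,2) (11,23)]:
  edge (2,17)–(4,2): clear
  edge (4,2)–(11,23): crosses AB
  edge (11,23)–(2,17): crosses AB
  → BLOCKED

BLOCKED by obstacle 2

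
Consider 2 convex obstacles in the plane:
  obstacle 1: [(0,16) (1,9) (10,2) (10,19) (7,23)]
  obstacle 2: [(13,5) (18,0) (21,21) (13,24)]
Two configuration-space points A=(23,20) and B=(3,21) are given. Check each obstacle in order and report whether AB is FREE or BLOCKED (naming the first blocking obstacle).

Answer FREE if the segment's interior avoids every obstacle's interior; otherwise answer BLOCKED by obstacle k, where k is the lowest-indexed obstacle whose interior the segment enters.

Obstacle 1 [(0,16) (1,9) (10,2) (10,19) (7,23)]:
  edge (0,16)–(1,9): clear
  edge (1,9)–(10,2): clear
  edge (10,2)–(10,19): clear
  edge (10,19)–(7,23): crosses AB
  edge (7,23)–(0,16): crosses AB
  → BLOCKED
Obstacle 2 [(13,5) (18,0) (21,21) (13,24)]:
  edge (13,5)–(18,0): clear
  edge (18,0)–(21,21): crosses AB
  edge (21,21)–(13,24): clear
  edge (13,24)–(13,5): crosses AB
  → BLOCKED

BLOCKED by obstacle 1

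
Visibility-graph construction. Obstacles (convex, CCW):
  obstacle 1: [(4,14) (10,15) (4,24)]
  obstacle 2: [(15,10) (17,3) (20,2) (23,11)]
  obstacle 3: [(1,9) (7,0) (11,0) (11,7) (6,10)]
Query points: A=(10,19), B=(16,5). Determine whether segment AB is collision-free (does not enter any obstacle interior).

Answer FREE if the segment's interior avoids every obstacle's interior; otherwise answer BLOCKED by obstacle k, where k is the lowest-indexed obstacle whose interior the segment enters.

FREE

Obstacle 1 [(4,14) (10,15) (4,24)]:
  edge (4,14)–(10,15): clear
  edge (10,15)–(4,24): clear
  edge (4,24)–(4,14): clear
  midpoint (13,12) outside
  → clear
Obstacle 2 [(15,10) (17,3) (20,2) (23,11)]:
  edge (15,10)–(17,3): clear
  edge (17,3)–(20,2): clear
  edge (20,2)–(23,11): clear
  edge (23,11)–(15,10): clear
  midpoint (13,12) outside
  → clear
Obstacle 3 [(1,9) (7,0) (11,0) (11,7) (6,10)]:
  edge (1,9)–(7,0): clear
  edge (7,0)–(11,0): clear
  edge (11,0)–(11,7): clear
  edge (11,7)–(6,10): clear
  edge (6,10)–(1,9): clear
  midpoint (13,12) outside
  → clear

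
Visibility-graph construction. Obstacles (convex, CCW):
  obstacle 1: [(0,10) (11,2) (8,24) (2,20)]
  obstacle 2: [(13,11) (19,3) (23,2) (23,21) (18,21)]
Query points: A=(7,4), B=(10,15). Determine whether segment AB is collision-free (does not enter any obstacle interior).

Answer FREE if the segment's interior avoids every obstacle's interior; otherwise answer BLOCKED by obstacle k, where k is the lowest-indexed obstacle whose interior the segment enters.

BLOCKED by obstacle 1

Obstacle 1 [(0,10) (11,2) (8,24) (2,20)]:
  edge (0,10)–(11,2): crosses AB
  edge (11,2)–(8,24): crosses AB
  edge (8,24)–(2,20): clear
  edge (2,20)–(0,10): clear
  → BLOCKED
Obstacle 2 [(13,11) (19,3) (23,2) (23,21) (18,21)]:
  edge (13,11)–(19,3): clear
  edge (19,3)–(23,2): clear
  edge (23,2)–(23,21): clear
  edge (23,21)–(18,21): clear
  edge (18,21)–(13,11): clear
  midpoint (17/2,19/2) outside
  → clear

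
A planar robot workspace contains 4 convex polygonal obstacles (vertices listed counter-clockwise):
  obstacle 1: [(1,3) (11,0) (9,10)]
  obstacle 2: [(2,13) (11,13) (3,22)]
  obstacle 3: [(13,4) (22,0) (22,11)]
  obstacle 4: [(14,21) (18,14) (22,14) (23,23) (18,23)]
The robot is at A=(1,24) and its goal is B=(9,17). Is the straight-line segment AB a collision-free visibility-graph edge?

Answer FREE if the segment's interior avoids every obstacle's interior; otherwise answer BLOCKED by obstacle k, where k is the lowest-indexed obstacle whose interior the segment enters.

FREE

Obstacle 1 [(1,3) (11,0) (9,10)]:
  edge (1,3)–(11,0): clear
  edge (11,0)–(9,10): clear
  edge (9,10)–(1,3): clear
  midpoint (5,41/2) outside
  → clear
Obstacle 2 [(2,13) (11,13) (3,22)]:
  edge (2,13)–(11,13): clear
  edge (11,13)–(3,22): clear
  edge (3,22)–(2,13): clear
  midpoint (5,41/2) outside
  → clear
Obstacle 3 [(13,4) (22,0) (22,11)]:
  edge (13,4)–(22,0): clear
  edge (22,0)–(22,11): clear
  edge (22,11)–(13,4): clear
  midpoint (5,41/2) outside
  → clear
Obstacle 4 [(14,21) (18,14) (22,14) (23,23) (18,23)]:
  edge (14,21)–(18,14): clear
  edge (18,14)–(22,14): clear
  edge (22,14)–(23,23): clear
  edge (23,23)–(18,23): clear
  edge (18,23)–(14,21): clear
  midpoint (5,41/2) outside
  → clear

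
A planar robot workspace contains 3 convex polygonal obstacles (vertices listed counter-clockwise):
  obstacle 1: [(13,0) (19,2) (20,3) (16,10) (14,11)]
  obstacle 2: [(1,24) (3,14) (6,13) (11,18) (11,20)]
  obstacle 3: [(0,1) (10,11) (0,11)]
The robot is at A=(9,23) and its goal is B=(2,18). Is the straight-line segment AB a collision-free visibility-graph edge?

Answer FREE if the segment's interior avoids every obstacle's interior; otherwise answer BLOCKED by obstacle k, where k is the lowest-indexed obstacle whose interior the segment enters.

Obstacle 1 [(13,0) (19,2) (20,3) (16,10) (14,11)]:
  edge (13,0)–(19,2): clear
  edge (19,2)–(20,3): clear
  edge (20,3)–(16,10): clear
  edge (16,10)–(14,11): clear
  edge (14,11)–(13,0): clear
  midpoint (11/2,41/2) outside
  → clear
Obstacle 2 [(1,24) (3,14) (6,13) (11,18) (11,20)]:
  edge (1,24)–(3,14): crosses AB
  edge (3,14)–(6,13): clear
  edge (6,13)–(11,18): clear
  edge (11,18)–(11,20): clear
  edge (11,20)–(1,24): crosses AB
  → BLOCKED
Obstacle 3 [(0,1) (10,11) (0,11)]:
  edge (0,1)–(10,11): clear
  edge (10,11)–(0,11): clear
  edge (0,11)–(0,1): clear
  midpoint (11/2,41/2) outside
  → clear

BLOCKED by obstacle 2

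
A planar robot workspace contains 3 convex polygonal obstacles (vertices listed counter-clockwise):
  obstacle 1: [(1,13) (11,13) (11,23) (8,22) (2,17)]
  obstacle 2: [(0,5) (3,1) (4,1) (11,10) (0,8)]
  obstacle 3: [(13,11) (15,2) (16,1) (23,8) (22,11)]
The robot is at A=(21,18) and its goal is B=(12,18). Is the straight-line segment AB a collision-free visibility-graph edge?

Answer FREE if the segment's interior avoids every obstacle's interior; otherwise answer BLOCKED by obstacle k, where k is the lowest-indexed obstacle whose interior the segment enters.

Obstacle 1 [(1,13) (11,13) (11,23) (8,22) (2,17)]:
  edge (1,13)–(11,13): clear
  edge (11,13)–(11,23): clear
  edge (11,23)–(8,22): clear
  edge (8,22)–(2,17): clear
  edge (2,17)–(1,13): clear
  midpoint (33/2,18) outside
  → clear
Obstacle 2 [(0,5) (3,1) (4,1) (11,10) (0,8)]:
  edge (0,5)–(3,1): clear
  edge (3,1)–(4,1): clear
  edge (4,1)–(11,10): clear
  edge (11,10)–(0,8): clear
  edge (0,8)–(0,5): clear
  midpoint (33/2,18) outside
  → clear
Obstacle 3 [(13,11) (15,2) (16,1) (23,8) (22,11)]:
  edge (13,11)–(15,2): clear
  edge (15,2)–(16,1): clear
  edge (16,1)–(23,8): clear
  edge (23,8)–(22,11): clear
  edge (22,11)–(13,11): clear
  midpoint (33/2,18) outside
  → clear

FREE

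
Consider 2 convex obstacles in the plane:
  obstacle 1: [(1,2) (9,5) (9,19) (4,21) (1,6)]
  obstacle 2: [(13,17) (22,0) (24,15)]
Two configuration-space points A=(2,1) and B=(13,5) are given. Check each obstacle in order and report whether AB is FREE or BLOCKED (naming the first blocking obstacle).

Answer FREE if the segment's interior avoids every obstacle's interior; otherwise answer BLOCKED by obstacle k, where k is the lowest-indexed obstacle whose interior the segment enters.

FREE

Obstacle 1 [(1,2) (9,5) (9,19) (4,21) (1,6)]:
  edge (1,2)–(9,5): clear
  edge (9,5)–(9,19): clear
  edge (9,19)–(4,21): clear
  edge (4,21)–(1,6): clear
  edge (1,6)–(1,2): clear
  midpoint (15/2,3) outside
  → clear
Obstacle 2 [(13,17) (22,0) (24,15)]:
  edge (13,17)–(22,0): clear
  edge (22,0)–(24,15): clear
  edge (24,15)–(13,17): clear
  midpoint (15/2,3) outside
  → clear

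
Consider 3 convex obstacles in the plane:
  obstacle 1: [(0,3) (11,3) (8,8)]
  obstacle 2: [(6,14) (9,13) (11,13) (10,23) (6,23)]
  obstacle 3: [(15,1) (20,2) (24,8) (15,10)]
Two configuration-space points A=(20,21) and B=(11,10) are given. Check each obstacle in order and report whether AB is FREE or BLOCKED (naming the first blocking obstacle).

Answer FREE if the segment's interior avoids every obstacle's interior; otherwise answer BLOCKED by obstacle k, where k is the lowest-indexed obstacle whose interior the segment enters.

Obstacle 1 [(0,3) (11,3) (8,8)]:
  edge (0,3)–(11,3): clear
  edge (11,3)–(8,8): clear
  edge (8,8)–(0,3): clear
  midpoint (31/2,31/2) outside
  → clear
Obstacle 2 [(6,14) (9,13) (11,13) (10,23) (6,23)]:
  edge (6,14)–(9,13): clear
  edge (9,13)–(11,13): clear
  edge (11,13)–(10,23): clear
  edge (10,23)–(6,23): clear
  edge (6,23)–(6,14): clear
  midpoint (31/2,31/2) outside
  → clear
Obstacle 3 [(15,1) (20,2) (24,8) (15,10)]:
  edge (15,1)–(20,2): clear
  edge (20,2)–(24,8): clear
  edge (24,8)–(15,10): clear
  edge (15,10)–(15,1): clear
  midpoint (31/2,31/2) outside
  → clear

FREE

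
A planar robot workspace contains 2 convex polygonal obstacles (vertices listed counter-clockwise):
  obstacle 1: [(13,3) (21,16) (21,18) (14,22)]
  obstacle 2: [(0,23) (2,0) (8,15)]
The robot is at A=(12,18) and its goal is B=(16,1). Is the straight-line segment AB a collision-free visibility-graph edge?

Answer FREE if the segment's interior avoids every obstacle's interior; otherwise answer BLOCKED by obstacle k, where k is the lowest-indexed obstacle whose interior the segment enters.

BLOCKED by obstacle 1

Obstacle 1 [(13,3) (21,16) (21,18) (14,22)]:
  edge (13,3)–(21,16): crosses AB
  edge (21,16)–(21,18): clear
  edge (21,18)–(14,22): clear
  edge (14,22)–(13,3): crosses AB
  → BLOCKED
Obstacle 2 [(0,23) (2,0) (8,15)]:
  edge (0,23)–(2,0): clear
  edge (2,0)–(8,15): clear
  edge (8,15)–(0,23): clear
  midpoint (14,19/2) outside
  → clear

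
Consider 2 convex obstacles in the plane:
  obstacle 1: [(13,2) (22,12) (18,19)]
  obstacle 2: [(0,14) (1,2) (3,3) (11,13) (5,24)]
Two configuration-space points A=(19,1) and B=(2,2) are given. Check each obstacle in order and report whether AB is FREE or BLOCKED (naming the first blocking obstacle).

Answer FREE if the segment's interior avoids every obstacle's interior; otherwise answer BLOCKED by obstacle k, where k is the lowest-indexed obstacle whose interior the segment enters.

Obstacle 1 [(13,2) (22,12) (18,19)]:
  edge (13,2)–(22,12): clear
  edge (22,12)–(18,19): clear
  edge (18,19)–(13,2): clear
  midpoint (21/2,3/2) outside
  → clear
Obstacle 2 [(0,14) (1,2) (3,3) (11,13) (5,24)]:
  edge (0,14)–(1,2): clear
  edge (1,2)–(3,3): clear
  edge (3,3)–(11,13): clear
  edge (11,13)–(5,24): clear
  edge (5,24)–(0,14): clear
  midpoint (21/2,3/2) outside
  → clear

FREE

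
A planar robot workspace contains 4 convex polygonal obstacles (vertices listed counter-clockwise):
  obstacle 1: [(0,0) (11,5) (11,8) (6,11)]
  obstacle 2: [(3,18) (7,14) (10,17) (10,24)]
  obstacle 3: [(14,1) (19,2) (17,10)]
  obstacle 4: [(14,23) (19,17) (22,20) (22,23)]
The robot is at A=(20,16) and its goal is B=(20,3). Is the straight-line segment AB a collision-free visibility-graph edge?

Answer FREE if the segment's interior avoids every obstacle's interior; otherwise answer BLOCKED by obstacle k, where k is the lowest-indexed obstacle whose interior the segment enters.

FREE

Obstacle 1 [(0,0) (11,5) (11,8) (6,11)]:
  edge (0,0)–(11,5): clear
  edge (11,5)–(11,8): clear
  edge (11,8)–(6,11): clear
  edge (6,11)–(0,0): clear
  midpoint (20,19/2) outside
  → clear
Obstacle 2 [(3,18) (7,14) (10,17) (10,24)]:
  edge (3,18)–(7,14): clear
  edge (7,14)–(10,17): clear
  edge (10,17)–(10,24): clear
  edge (10,24)–(3,18): clear
  midpoint (20,19/2) outside
  → clear
Obstacle 3 [(14,1) (19,2) (17,10)]:
  edge (14,1)–(19,2): clear
  edge (19,2)–(17,10): clear
  edge (17,10)–(14,1): clear
  midpoint (20,19/2) outside
  → clear
Obstacle 4 [(14,23) (19,17) (22,20) (22,23)]:
  edge (14,23)–(19,17): clear
  edge (19,17)–(22,20): clear
  edge (22,20)–(22,23): clear
  edge (22,23)–(14,23): clear
  midpoint (20,19/2) outside
  → clear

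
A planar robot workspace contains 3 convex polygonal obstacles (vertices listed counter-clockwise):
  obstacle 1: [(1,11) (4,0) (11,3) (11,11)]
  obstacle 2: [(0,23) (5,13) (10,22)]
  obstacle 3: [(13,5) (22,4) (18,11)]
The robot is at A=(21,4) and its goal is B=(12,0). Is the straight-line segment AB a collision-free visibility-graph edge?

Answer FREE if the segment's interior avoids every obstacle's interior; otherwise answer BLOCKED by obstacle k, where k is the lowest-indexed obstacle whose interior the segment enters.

Obstacle 1 [(1,11) (4,0) (11,3) (11,11)]:
  edge (1,11)–(4,0): clear
  edge (4,0)–(11,3): clear
  edge (11,3)–(11,11): clear
  edge (11,11)–(1,11): clear
  midpoint (33/2,2) outside
  → clear
Obstacle 2 [(0,23) (5,13) (10,22)]:
  edge (0,23)–(5,13): clear
  edge (5,13)–(10,22): clear
  edge (10,22)–(0,23): clear
  midpoint (33/2,2) outside
  → clear
Obstacle 3 [(13,5) (22,4) (18,11)]:
  edge (13,5)–(22,4): clear
  edge (22,4)–(18,11): clear
  edge (18,11)–(13,5): clear
  midpoint (33/2,2) outside
  → clear

FREE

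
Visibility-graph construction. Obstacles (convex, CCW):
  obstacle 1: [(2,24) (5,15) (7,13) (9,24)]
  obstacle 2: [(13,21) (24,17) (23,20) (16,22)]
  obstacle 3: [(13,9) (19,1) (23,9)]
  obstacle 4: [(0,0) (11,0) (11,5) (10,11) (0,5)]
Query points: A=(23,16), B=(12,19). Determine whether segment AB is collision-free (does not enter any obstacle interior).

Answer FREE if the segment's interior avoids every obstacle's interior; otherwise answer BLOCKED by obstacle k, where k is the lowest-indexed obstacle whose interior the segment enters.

FREE

Obstacle 1 [(2,24) (5,15) (7,13) (9,24)]:
  edge (2,24)–(5,15): clear
  edge (5,15)–(7,13): clear
  edge (7,13)–(9,24): clear
  edge (9,24)–(2,24): clear
  midpoint (35/2,35/2) outside
  → clear
Obstacle 2 [(13,21) (24,17) (23,20) (16,22)]:
  edge (13,21)–(24,17): clear
  edge (24,17)–(23,20): clear
  edge (23,20)–(16,22): clear
  edge (16,22)–(13,21): clear
  midpoint (35/2,35/2) outside
  → clear
Obstacle 3 [(13,9) (19,1) (23,9)]:
  edge (13,9)–(19,1): clear
  edge (19,1)–(23,9): clear
  edge (23,9)–(13,9): clear
  midpoint (35/2,35/2) outside
  → clear
Obstacle 4 [(0,0) (11,0) (11,5) (10,11) (0,5)]:
  edge (0,0)–(11,0): clear
  edge (11,0)–(11,5): clear
  edge (11,5)–(10,11): clear
  edge (10,11)–(0,5): clear
  edge (0,5)–(0,0): clear
  midpoint (35/2,35/2) outside
  → clear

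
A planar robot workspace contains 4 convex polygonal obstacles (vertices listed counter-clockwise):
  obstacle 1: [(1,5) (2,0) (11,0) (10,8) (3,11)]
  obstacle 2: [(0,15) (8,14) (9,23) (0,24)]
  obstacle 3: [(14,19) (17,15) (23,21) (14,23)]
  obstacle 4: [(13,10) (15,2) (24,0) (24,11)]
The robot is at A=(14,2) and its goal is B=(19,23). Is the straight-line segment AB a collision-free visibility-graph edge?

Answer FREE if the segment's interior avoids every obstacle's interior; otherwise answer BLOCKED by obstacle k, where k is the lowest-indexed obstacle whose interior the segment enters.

Obstacle 1 [(1,5) (2,0) (11,0) (10,8) (3,11)]:
  edge (1,5)–(2,0): clear
  edge (2,0)–(11,0): clear
  edge (11,0)–(10,8): clear
  edge (10,8)–(3,11): clear
  edge (3,11)–(1,5): clear
  midpoint (33/2,25/2) outside
  → clear
Obstacle 2 [(0,15) (8,14) (9,23) (0,24)]:
  edge (0,15)–(8,14): clear
  edge (8,14)–(9,23): clear
  edge (9,23)–(0,24): clear
  edge (0,24)–(0,15): clear
  midpoint (33/2,25/2) outside
  → clear
Obstacle 3 [(14,19) (17,15) (23,21) (14,23)]:
  edge (14,19)–(17,15): clear
  edge (17,15)–(23,21): crosses AB
  edge (23,21)–(14,23): crosses AB
  edge (14,23)–(14,19): clear
  → BLOCKED
Obstacle 4 [(13,10) (15,2) (24,0) (24,11)]:
  edge (13,10)–(15,2): crosses AB
  edge (15,2)–(24,0): clear
  edge (24,0)–(24,11): clear
  edge (24,11)–(13,10): crosses AB
  → BLOCKED

BLOCKED by obstacle 3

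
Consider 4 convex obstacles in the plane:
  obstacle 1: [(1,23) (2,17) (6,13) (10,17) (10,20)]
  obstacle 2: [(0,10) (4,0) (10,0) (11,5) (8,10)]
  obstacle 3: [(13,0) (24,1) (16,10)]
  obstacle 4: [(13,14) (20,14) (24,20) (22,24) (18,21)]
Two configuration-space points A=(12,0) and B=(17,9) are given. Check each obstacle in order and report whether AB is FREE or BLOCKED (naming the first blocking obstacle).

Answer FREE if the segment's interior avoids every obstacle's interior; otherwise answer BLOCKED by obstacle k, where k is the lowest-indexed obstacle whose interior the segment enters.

BLOCKED by obstacle 3

Obstacle 1 [(1,23) (2,17) (6,13) (10,17) (10,20)]:
  edge (1,23)–(2,17): clear
  edge (2,17)–(6,13): clear
  edge (6,13)–(10,17): clear
  edge (10,17)–(10,20): clear
  edge (10,20)–(1,23): clear
  midpoint (29/2,9/2) outside
  → clear
Obstacle 2 [(0,10) (4,0) (10,0) (11,5) (8,10)]:
  edge (0,10)–(4,0): clear
  edge (4,0)–(10,0): clear
  edge (10,0)–(11,5): clear
  edge (11,5)–(8,10): clear
  edge (8,10)–(0,10): clear
  midpoint (29/2,9/2) outside
  → clear
Obstacle 3 [(13,0) (24,1) (16,10)]:
  edge (13,0)–(24,1): clear
  edge (24,1)–(16,10): crosses AB
  edge (16,10)–(13,0): crosses AB
  → BLOCKED
Obstacle 4 [(13,14) (20,14) (24,20) (22,24) (18,21)]:
  edge (13,14)–(20,14): clear
  edge (20,14)–(24,20): clear
  edge (24,20)–(22,24): clear
  edge (22,24)–(18,21): clear
  edge (18,21)–(13,14): clear
  midpoint (29/2,9/2) outside
  → clear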